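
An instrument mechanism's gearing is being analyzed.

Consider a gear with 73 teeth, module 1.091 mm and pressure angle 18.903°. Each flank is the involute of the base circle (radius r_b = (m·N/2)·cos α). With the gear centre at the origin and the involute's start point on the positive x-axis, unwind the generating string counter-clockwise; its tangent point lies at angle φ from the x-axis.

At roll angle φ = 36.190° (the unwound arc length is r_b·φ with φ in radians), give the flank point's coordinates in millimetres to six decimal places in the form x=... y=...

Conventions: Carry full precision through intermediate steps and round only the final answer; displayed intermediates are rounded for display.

topology: single-mesh involute geometry — m = 1.091, N = 73
pitch radius r_p = m·N/2 = 1.091·73/2 = 39.821500
base radius r_b = r_p·cos α = 39.821500·cos 18.903° = 37.673863
roll angle φ = 36.190° = 0.63163466 rad
x = r_b·(cos φ + φ·sin φ) = 44.455965
y = r_b·(sin φ − φ·cos φ) = 3.040116

x=44.455965 y=3.040116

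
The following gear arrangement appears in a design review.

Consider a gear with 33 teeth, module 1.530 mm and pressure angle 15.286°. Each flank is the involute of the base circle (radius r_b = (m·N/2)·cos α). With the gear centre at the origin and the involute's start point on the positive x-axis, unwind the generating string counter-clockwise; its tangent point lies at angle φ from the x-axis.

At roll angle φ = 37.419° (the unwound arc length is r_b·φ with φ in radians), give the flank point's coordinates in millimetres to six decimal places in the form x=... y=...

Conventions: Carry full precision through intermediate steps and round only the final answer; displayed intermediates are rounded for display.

x=29.004381 y=2.166118

single-mesh involute tooth geometry (33T wheel at module 1.530)
pitch radius r_p = m·N/2 = 1.530·33/2 = 25.245000
base radius r_b = r_p·cos α = 25.245000·cos 15.286° = 24.351879
roll angle φ = 37.419° = 0.65308475 rad
x = r_b·(cos φ + φ·sin φ) = 29.004381
y = r_b·(sin φ − φ·cos φ) = 2.166118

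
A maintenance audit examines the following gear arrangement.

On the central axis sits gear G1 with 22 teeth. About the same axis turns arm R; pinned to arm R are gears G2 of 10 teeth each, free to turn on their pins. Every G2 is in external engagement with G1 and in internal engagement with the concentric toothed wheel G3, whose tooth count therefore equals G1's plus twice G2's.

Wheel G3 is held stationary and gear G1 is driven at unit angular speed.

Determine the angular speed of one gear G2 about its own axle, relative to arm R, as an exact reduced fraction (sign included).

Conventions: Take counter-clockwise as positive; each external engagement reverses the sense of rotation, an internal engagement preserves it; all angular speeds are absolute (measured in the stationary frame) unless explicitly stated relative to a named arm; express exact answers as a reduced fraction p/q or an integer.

topology: planetary set — G1 22T / G2 10T / G3 42T, arm = carrier (Willis)
ring teeth: 22 + 2·10 = 42
22(ω_sun−ω_arm) = −42(ω_ring−ω_arm),  ω_ring = 0, ω_sun = 1
22(1−ω_arm) = −42(0−ω_arm)  ⇒  64·ω_arm = 22  ⇒  ω_arm = 11/32
sun–planet mesh: 22·(1−11/32) = −10·(ω_p−ω_arm)  ⇒  ω_p−ω_arm = -231/160
exact speed ratio = -231/160

-231/160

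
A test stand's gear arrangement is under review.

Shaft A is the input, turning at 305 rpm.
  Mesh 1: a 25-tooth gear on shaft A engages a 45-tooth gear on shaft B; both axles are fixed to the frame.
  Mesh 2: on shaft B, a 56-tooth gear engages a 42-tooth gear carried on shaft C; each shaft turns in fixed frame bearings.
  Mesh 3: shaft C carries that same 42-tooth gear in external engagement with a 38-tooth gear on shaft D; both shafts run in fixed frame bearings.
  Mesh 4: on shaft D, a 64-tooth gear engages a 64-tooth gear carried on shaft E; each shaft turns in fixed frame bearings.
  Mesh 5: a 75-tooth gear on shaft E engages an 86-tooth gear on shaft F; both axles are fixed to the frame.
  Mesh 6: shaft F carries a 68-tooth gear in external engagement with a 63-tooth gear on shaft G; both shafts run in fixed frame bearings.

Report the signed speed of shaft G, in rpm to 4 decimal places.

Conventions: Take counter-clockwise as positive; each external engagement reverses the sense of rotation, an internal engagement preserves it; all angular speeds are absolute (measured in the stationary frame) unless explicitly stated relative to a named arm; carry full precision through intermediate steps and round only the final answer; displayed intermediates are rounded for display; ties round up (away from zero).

+235.0515 rpm

recognized (7 fixed axles, 6 meshes): fixed-axis compound train
mesh 1 [25T→45T]: ω = 305.0000×25/45 = 169.4444 rpm, sense flips to −
mesh 2 [56T→42T]: ω = 169.4444×56/42 = 225.9259 rpm, sense flips to +
mesh 3 [42T→38T]: ω = 225.9259×42/38 = 249.7076 rpm, sense flips to −
mesh 4 [64T→64T]: ω = 249.7076×64/64 = 249.7076 rpm, sense flips to +
mesh 5 [75T→86T]: ω = 249.7076×75/86 = 217.7683 rpm, sense flips to −
mesh 6 [68T→63T]: ω = 217.7683×68/63 = 235.0515 rpm, sense flips to +
signed output speed = +235.0515 rpm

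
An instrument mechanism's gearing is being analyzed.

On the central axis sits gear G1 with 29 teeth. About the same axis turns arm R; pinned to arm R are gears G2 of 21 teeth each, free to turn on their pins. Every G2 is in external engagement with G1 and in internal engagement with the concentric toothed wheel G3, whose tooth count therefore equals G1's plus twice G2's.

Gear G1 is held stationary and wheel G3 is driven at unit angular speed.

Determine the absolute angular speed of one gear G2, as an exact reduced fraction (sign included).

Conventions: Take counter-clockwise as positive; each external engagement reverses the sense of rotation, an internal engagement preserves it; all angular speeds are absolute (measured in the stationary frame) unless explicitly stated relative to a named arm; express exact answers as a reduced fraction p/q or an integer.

recognized (axles ride arm R): planetary set, 29/21/71 teeth
ring teeth: 29 + 2·21 = 71
29(ω_sun−ω_arm) = −71(ω_ring−ω_arm),  ω_sun = 0, ω_ring = 1
29(0−ω_arm) = −71(1−ω_arm)  ⇒  100·ω_arm = 71  ⇒  ω_arm = 71/100
sun–planet mesh: 29·(0−71/100) = −21·(ω_p−ω_arm)  ⇒  ω_p−ω_arm = 2059/2100
ω_p = 71/100 + 2059/2100 = 71/42
exact speed ratio = 71/42

71/42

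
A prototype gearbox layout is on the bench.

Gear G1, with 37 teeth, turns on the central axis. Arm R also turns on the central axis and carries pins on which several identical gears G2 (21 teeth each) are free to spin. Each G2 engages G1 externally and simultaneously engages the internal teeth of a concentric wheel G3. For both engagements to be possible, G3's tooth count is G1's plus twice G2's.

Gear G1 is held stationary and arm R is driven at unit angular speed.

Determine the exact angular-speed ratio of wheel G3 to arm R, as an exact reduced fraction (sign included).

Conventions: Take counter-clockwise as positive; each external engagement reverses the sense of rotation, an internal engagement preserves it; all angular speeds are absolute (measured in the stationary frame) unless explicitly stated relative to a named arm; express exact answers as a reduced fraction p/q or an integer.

class = planetary set [G3 = 37+2·21 = 79; Willis about the carrier]
ring teeth: 37 + 2·21 = 79
37(ω_sun−ω_arm) = −79(ω_ring−ω_arm),  ω_sun = 0, ω_arm = 1
ω_ring = 1 − (37/79)(0−1) = 116/79
ω_out/ω_in = 116/79

116/79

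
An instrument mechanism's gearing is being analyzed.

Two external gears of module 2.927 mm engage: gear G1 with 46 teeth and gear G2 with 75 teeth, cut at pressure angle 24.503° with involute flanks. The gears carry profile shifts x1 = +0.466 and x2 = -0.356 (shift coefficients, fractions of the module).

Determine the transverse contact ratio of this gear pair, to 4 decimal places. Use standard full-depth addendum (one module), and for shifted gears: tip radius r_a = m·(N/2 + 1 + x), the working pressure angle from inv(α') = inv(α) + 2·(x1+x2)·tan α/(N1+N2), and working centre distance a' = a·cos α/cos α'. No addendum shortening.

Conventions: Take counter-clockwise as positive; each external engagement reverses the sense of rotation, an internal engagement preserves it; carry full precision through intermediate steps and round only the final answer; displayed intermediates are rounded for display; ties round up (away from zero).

1.5267

single-mesh involute tooth geometry (46T engaging 75T at module 2.927)
base radii: r_b1 = 61.258041, r_b2 = 99.877241
tip radii: r_a1 = 71.611982, r_a2 = 111.647488
inv(α') = inv(24.503°) + 2·(+0.466-0.356)·tan α/(46+75) = 0.02896017  ⇒  α' = 24.72918°
a' = a·cos α / cos α' = 177.0835·cos 24.503°/cos 24.72918° = 177.404080
action lengths: √(r_a1²−r_b1²) = 37.090813, √(r_a2²−r_b2²) = 49.896878
base pitch p_b = π·m·cos α = 8.367296
CR = (37.090813 + 49.896878 − 177.404080·sin 24.72918°)/8.367296 = 1.526693
contact ratio ≈ 1.5267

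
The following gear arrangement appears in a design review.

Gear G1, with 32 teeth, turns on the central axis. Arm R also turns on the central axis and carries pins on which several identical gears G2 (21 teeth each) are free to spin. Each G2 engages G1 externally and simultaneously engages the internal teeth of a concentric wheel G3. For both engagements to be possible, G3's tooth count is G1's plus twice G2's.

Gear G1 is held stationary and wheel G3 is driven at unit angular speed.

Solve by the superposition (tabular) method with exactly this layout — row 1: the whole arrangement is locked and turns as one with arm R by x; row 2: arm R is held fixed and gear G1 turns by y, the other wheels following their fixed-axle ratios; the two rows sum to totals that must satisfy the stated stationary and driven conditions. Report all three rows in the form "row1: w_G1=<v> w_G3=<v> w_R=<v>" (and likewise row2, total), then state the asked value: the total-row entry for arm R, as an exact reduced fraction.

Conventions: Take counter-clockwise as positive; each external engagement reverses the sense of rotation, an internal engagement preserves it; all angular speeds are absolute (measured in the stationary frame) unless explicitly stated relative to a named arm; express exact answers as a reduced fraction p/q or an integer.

row1: w_G1=37/53 w_G3=37/53 w_R=37/53
row2: w_G1=-37/53 w_G3=16/53 w_R=0
total: w_G1=0 w_G3=1 w_R=37/53
asked value: 37/53

topology: planetary set — G1 32T / G2 21T / G3 74T, arm = carrier (Willis)
row 1: whole set turns with the arm by x
row 2 — arm fixed, fixed-axis ratios: sun y, ring −(32/74)·y, arm 0
boundary: total ω_sun = x + y = 0 and total ω_ring = x − (32/74)·y = 1  ⇒  y = -37/53, x = 37/53
row 2 ring = −(32/74)·(-37/53) = 16/53
totals (row 1 + row 2): sun 37/53 + (-37/53) = 0, ring 37/53 + 16/53 = 1, arm 37/53 + 0 = 37/53
asked cell (total, arm) = 37/53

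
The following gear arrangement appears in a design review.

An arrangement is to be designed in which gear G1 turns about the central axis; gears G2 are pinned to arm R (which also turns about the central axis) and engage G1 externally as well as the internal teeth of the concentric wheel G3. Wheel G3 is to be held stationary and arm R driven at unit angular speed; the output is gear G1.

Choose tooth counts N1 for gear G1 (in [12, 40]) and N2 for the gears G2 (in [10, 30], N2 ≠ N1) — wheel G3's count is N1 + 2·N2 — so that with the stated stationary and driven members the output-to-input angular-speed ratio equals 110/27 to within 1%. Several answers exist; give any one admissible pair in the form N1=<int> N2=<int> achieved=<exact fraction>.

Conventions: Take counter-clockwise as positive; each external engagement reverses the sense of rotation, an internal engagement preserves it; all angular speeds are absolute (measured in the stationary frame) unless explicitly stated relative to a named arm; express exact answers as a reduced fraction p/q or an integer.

N1=27 N2=28 achieved=110/27

topology: planetary set — design target 110/27, arm = carrier (Willis)
Willis with ω_ring = 0: ω_sun/ω_arm = (N1+N3)/N1; set equal to 110/27  ⇒  N3/N1 = 110/27 − 1 = 83/27
N3 = N1 + 2·N2  ⇒  N2/N1 = (N3/N1 − 1)/2 = (83/27 − 1)/2 = 28/27
smallest multiple with N1 ≥ 12 and N2 ≥ 10: k = 1  ⇒  N1 = 1·27 = 27, N2 = 1·28 = 28 (N1 ≤ 40, N2 ≤ 30, N2 ≠ N1 ✓), N3 = 27 + 2·28 = 83
check: (N1+N3)/N1 with N1 = 27, N3 = 83 gives 110/27; |achieved − target| = 0 ≤ 11/270 ✓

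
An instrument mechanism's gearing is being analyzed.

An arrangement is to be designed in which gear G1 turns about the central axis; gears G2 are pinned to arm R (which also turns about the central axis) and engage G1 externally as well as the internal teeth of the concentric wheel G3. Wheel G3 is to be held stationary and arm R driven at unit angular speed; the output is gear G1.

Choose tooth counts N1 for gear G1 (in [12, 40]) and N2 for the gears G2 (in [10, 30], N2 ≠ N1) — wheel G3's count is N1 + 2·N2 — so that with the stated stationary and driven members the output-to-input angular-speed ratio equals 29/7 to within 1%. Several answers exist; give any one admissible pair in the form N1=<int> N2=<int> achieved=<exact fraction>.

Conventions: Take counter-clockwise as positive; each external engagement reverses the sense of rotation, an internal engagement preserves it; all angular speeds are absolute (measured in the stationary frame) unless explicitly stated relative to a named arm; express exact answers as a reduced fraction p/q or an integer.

design class (target 29/7): planetary set
Willis with ω_ring = 0: ω_sun/ω_arm = (N1+N3)/N1; set equal to 29/7  ⇒  N3/N1 = 29/7 − 1 = 22/7
N3 = N1 + 2·N2  ⇒  N2/N1 = (N3/N1 − 1)/2 = (22/7 − 1)/2 = 15/14
smallest multiple with N1 ≥ 12 and N2 ≥ 10: k = 1  ⇒  N1 = 1·14 = 14, N2 = 1·15 = 15 (N1 ≤ 40, N2 ≤ 30, N2 ≠ N1 ✓), N3 = 14 + 2·15 = 44
check: (N1+N3)/N1 with N1 = 14, N3 = 44 gives 29/7; |achieved − target| = 0 ≤ 29/700 ✓

N1=14 N2=15 achieved=29/7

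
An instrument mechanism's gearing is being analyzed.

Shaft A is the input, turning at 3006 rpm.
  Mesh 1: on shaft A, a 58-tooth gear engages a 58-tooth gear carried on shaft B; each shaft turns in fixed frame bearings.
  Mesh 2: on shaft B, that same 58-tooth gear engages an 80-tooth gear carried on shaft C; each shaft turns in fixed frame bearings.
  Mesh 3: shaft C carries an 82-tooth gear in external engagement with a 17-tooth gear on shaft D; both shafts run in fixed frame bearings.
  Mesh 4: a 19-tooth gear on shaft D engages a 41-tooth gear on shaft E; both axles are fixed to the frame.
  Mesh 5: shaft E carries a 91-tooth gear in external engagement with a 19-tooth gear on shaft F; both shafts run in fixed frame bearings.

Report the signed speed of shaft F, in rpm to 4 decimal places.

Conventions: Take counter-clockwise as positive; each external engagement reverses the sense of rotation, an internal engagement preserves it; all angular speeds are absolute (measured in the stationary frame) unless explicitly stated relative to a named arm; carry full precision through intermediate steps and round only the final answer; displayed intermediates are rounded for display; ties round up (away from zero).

class = fixed-axis compound train [5 meshes; 5 ratios multiply, 5 sense flips]
mesh 1 [58T→58T]: ω = 3006.0000×58/58 = 3006.0000 rpm, sense flips to −
mesh 2 [58T→80T]: ω = 3006.0000×58/80 = 2179.3500 rpm, sense flips to +
mesh 3 [82T→17T]: ω = 2179.3500×82/17 = 10512.1588 rpm, sense flips to −
mesh 4 [19T→41T]: ω = 10512.1588×19/41 = 4871.4882 rpm, sense flips to +
mesh 5 [91T→19T]: ω = 4871.4882×91/19 = 23331.8647 rpm, sense flips to −
signed output speed = -23331.8647 rpm

-23331.8647 rpm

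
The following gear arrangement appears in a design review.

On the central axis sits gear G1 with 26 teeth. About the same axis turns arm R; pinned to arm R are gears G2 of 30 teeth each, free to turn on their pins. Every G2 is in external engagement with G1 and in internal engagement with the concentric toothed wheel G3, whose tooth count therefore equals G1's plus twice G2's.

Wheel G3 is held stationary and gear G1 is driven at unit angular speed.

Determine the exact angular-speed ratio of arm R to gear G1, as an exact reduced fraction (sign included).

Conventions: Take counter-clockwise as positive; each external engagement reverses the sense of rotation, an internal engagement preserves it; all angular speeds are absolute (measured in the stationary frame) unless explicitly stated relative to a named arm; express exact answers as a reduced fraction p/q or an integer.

13/56

class = planetary set [G3 = 26+2·30 = 86; Willis about the carrier]
ring teeth: 26 + 2·30 = 86
26(ω_sun−ω_arm) = −86(ω_ring−ω_arm),  ω_ring = 0, ω_sun = 1
26(1−ω_arm) = −86(0−ω_arm)  ⇒  112·ω_arm = 26  ⇒  ω_arm = 13/56
ω_out/ω_in = 13/56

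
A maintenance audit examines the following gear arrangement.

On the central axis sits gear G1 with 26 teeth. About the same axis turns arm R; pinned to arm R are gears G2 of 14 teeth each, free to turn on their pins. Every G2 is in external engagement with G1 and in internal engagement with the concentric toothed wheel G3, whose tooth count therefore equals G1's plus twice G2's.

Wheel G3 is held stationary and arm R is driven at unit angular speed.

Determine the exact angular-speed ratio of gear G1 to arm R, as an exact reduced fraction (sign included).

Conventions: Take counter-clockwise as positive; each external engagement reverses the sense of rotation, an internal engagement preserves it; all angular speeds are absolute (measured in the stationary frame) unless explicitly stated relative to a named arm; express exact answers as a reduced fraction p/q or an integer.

40/13

recognized (axles ride arm R): planetary set, 26/14/54 teeth
ring teeth: 26 + 2·14 = 54
26(ω_sun−ω_arm) = −54(ω_ring−ω_arm),  ω_ring = 0, ω_arm = 1
ω_sun = 1 − (54/26)(0−1) = 40/13
ω_out/ω_in = 40/13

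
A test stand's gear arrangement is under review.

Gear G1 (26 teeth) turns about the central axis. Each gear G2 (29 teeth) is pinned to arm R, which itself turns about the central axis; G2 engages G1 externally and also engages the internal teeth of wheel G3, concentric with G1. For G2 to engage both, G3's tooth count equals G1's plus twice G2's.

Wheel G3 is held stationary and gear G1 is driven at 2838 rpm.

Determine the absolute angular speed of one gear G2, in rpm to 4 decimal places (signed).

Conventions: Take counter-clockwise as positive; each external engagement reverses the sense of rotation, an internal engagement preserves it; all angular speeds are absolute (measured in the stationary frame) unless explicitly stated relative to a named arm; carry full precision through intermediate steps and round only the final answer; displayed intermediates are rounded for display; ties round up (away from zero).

-1272.2069 rpm

topology: planetary set — G1 26T / G2 29T / G3 84T, arm = carrier (Willis)
normalise by the input: solve with ω_sun = 1, then scale by 2838 rpm
ring teeth: 26 + 2·29 = 84
26(ω_sun−ω_arm) = −84(ω_ring−ω_arm),  ω_ring = 0, ω_sun = 1
26(1−ω_arm) = −84(0−ω_arm)  ⇒  110·ω_arm = 26  ⇒  ω_arm = 13/55
sun–planet mesh: 26·(1−13/55) = −29·(ω_p−ω_arm)  ⇒  ω_p−ω_arm = -1092/1595
ω_p = 13/55 − 1092/1595 = -13/29
scale: ω_p = -13/29 × 2838 rpm = -1272.2069 rpm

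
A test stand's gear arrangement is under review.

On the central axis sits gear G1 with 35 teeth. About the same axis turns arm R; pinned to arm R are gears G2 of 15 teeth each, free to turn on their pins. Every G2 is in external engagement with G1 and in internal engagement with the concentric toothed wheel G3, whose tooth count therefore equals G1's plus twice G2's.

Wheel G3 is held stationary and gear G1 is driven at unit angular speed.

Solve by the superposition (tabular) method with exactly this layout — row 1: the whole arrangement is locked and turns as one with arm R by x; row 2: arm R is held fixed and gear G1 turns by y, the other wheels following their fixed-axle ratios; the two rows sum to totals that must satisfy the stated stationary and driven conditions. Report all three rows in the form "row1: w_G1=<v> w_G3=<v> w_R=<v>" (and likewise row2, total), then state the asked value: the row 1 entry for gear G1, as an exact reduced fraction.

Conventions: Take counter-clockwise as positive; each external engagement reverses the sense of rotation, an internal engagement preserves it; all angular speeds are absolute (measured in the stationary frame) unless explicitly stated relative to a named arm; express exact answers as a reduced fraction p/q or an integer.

topology: planetary set — G1 35T / G2 15T / G3 65T, arm = carrier (Willis)
row 1 (train locked, turned with arm): all members turn x
row 2 — arm fixed, fixed-axis ratios: sun y, ring −(35/65)·y, arm 0
boundary: total ω_ring = x − (35/65)·y = 0 and total ω_sun = x + y = 1  ⇒  y = 13/20, x = 7/20
row 2 ring = −(35/65)·13/20 = -7/20
totals (row 1 + row 2): sun 7/20 + 13/20 = 1, ring 7/20 + (-7/20) = 0, arm 7/20 + 0 = 7/20
asked cell (row1, sun) = 7/20

row1: w_G1=7/20 w_G3=7/20 w_R=7/20
row2: w_G1=13/20 w_G3=-7/20 w_R=0
total: w_G1=1 w_G3=0 w_R=7/20
asked value: 7/20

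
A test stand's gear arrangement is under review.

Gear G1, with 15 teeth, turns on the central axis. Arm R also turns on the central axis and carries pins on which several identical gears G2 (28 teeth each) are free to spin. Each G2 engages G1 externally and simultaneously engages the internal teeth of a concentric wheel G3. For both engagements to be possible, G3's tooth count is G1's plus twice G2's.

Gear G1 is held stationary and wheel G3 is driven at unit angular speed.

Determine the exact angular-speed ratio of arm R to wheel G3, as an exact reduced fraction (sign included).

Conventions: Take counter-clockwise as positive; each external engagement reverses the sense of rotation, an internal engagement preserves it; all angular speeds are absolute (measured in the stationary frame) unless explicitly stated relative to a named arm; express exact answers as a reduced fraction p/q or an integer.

71/86

topology: planetary set — G1 15T / G2 28T / G3 71T, arm = carrier (Willis)
ring teeth: 15 + 2·28 = 71
15(ω_sun−ω_arm) = −71(ω_ring−ω_arm),  ω_sun = 0, ω_ring = 1
15(0−ω_arm) = −71(1−ω_arm)  ⇒  86·ω_arm = 71  ⇒  ω_arm = 71/86
ω_out/ω_in = 71/86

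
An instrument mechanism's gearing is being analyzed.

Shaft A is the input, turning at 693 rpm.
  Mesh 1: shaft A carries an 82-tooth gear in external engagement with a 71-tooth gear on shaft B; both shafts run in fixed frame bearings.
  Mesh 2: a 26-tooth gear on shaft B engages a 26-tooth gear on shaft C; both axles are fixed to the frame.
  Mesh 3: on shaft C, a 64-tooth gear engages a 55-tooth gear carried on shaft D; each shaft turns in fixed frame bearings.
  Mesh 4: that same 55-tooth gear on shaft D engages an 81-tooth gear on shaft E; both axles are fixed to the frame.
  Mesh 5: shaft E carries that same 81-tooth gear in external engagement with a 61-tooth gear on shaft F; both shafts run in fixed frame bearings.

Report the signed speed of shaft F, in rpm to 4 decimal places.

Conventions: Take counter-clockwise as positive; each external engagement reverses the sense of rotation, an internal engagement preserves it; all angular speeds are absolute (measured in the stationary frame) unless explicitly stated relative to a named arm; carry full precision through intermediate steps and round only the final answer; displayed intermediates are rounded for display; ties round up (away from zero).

-839.7285 rpm

class = fixed-axis compound train [5 meshes; 5 ratios multiply, 5 sense flips]
mesh 1 [82T→71T]: ω = 693.0000×82/71 = 800.3662 rpm, sense flips to −
mesh 2 [26T→26T]: ω = 800.3662×26/26 = 800.3662 rpm, sense flips to +
mesh 3 [64T→55T]: ω = 800.3662×64/55 = 931.3352 rpm, sense flips to −
mesh 4 [55T→81T]: ω = 931.3352×55/81 = 632.3881 rpm, sense flips to +
mesh 5 [81T→61T]: ω = 632.3881×81/61 = 839.7285 rpm, sense flips to −
signed output speed = -839.7285 rpm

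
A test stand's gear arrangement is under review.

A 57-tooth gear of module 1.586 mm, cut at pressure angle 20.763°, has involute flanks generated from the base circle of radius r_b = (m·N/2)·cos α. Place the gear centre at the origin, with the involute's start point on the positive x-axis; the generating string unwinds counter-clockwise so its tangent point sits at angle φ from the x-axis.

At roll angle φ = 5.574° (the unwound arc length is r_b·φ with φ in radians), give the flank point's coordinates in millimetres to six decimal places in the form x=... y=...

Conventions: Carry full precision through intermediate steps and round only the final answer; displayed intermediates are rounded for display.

x=42.464945 y=0.012959

topology: single-mesh involute geometry — m = 1.586, N = 57
pitch radius r_p = m·N/2 = 1.586·57/2 = 45.201000
base radius r_b = r_p·cos α = 45.201000·cos 20.763° = 42.265412
roll angle φ = 5.574° = 0.09728465 rad
x = r_b·(cos φ + φ·sin φ) = 42.464945
y = r_b·(sin φ − φ·cos φ) = 0.012959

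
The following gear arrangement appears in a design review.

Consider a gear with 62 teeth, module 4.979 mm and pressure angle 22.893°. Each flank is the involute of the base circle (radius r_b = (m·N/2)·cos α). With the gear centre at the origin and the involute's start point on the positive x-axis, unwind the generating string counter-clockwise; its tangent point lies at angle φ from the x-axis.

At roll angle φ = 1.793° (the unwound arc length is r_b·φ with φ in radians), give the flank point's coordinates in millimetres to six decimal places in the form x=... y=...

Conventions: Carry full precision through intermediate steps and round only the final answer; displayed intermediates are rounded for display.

topology: single-mesh involute geometry — m = 4.979, N = 62
pitch radius r_p = m·N/2 = 4.979·62/2 = 154.349000
base radius r_b = r_p·cos α = 154.349000·cos 22.893° = 142.191383
roll angle φ = 1.793° = 0.03129375 rad
x = r_b·(cos φ + φ·sin φ) = 142.260990
y = r_b·(sin φ − φ·cos φ) = 0.001452

x=142.260990 y=0.001452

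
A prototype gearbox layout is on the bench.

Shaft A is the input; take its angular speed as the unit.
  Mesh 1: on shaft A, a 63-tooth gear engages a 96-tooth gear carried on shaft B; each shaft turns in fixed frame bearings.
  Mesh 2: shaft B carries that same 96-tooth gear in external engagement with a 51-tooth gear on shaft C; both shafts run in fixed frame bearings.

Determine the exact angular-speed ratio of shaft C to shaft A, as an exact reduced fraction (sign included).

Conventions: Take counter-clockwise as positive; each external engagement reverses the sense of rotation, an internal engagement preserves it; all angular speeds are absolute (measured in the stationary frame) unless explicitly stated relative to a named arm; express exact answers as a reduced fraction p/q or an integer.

21/17

class = fixed-axis compound train [2 meshes; 2 ratios multiply, 2 sense flips]
mesh 1 [63T→96T]: running ratio 21/32, sense −
mesh 2 [96T→51T]: running ratio 21/17, sense +
ω_out/ω_in = 21/17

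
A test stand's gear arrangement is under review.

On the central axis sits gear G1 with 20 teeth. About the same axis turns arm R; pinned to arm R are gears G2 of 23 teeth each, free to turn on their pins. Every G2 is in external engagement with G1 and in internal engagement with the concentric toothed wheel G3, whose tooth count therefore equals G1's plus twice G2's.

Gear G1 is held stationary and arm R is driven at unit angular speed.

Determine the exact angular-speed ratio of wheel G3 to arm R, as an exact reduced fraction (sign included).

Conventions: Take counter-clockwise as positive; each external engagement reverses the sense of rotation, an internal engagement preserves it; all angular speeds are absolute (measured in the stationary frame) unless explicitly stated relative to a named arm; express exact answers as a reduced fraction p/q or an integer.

43/33

topology: planetary set — G1 20T / G2 23T / G3 66T, arm = carrier (Willis)
ring teeth: 20 + 2·23 = 66
20(ω_sun−ω_arm) = −66(ω_ring−ω_arm),  ω_sun = 0, ω_arm = 1
ω_ring = 1 − (20/66)(0−1) = 43/33
ω_out/ω_in = 43/33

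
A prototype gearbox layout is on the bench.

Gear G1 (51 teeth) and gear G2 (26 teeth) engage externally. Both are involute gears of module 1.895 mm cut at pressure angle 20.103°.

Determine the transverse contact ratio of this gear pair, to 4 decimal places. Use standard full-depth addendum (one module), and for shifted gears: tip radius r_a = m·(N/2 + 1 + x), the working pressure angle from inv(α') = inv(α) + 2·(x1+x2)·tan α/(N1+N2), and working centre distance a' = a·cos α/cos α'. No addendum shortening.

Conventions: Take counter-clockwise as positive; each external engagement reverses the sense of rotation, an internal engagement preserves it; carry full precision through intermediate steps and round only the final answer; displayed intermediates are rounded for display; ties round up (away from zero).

single-mesh involute tooth geometry (51T engaging 26T at module 1.895)
base radii: r_b1 = 45.378512, r_b2 = 23.134144
tip radii: r_a1 = 50.217500, r_a2 = 26.530000
no profile shift: α' = α, a' = a
action lengths: √(r_a1²−r_b1²) = 21.507857, √(r_a2²−r_b2²) = 12.986620
base pitch p_b = π·m·cos α = 5.590620
CR = (21.507857 + 12.986620 − 72.957500·sin 20.10300°)/5.590620 = 1.684668
contact ratio ≈ 1.6847

1.6847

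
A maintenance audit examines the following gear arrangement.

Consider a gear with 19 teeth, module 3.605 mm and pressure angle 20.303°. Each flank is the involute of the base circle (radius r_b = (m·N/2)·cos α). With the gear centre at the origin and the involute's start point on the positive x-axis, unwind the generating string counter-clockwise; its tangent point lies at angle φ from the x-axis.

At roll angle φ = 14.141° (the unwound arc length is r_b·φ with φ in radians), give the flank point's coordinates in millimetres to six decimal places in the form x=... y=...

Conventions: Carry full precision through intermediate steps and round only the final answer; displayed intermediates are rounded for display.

topology: single-mesh involute geometry — m = 3.605, N = 19
pitch radius r_p = m·N/2 = 3.605·19/2 = 34.247500
base radius r_b = r_p·cos α = 34.247500·cos 20.303° = 32.119729
roll angle φ = 14.141° = 0.24680701 rad
x = r_b·(cos φ + φ·sin φ) = 33.083148
y = r_b·(sin φ − φ·cos φ) = 0.159984

x=33.083148 y=0.159984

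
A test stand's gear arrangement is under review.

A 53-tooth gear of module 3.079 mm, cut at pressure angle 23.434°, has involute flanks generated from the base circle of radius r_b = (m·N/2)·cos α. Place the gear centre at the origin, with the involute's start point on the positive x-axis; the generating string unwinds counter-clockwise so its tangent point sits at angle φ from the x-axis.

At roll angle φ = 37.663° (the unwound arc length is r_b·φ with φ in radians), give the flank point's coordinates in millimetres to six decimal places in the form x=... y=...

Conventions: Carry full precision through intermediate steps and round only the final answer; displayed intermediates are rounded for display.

x=89.332119 y=6.786454

class = single-mesh tooth geometry [base-circle involute, m = 3.079, 53T]
pitch radius r_p = m·N/2 = 3.079·53/2 = 81.593500
base radius r_b = r_p·cos α = 81.593500·cos 23.434° = 74.863570
roll angle φ = 37.663° = 0.65734336 rad
x = r_b·(cos φ + φ·sin φ) = 89.332119
y = r_b·(sin φ − φ·cos φ) = 6.786454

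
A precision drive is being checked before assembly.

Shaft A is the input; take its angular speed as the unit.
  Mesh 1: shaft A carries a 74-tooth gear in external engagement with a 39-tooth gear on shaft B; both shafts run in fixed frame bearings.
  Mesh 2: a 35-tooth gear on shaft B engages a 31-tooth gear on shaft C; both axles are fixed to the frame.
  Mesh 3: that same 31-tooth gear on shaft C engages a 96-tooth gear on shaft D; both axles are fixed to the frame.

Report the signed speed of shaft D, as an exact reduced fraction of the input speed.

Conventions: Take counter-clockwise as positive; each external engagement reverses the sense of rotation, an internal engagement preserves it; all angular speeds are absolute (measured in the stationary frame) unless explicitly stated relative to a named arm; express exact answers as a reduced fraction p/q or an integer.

-1295/1872

3-mesh fixed-axis compound train (all bearings frame-fixed)
mesh 1 [74T→39T]: |ω|/ω_in = 1×74/39 = 74/39, sense flips to −
mesh 2 [35T→31T]: |ω|/ω_in = (74/39)×35/31 = 2590/1209, sense flips to +
mesh 3 [31T→96T]: |ω|/ω_in = (2590/1209)×31/96 = 1295/1872, sense flips to −
signed output speed (× input speed) = -1295/1872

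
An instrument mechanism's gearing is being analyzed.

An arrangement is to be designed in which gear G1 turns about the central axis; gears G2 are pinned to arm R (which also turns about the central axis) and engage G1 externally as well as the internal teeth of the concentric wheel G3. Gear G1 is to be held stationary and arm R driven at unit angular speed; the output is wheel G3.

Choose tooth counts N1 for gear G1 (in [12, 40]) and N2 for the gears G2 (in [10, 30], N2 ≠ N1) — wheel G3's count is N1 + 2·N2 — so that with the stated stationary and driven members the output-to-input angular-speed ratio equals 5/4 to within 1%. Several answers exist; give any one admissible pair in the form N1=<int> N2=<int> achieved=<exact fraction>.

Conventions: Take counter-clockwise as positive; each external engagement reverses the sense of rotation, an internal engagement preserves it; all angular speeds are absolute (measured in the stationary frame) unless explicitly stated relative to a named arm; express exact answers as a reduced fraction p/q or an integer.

planetary set to be sized for 5/4 (Willis relation)
Willis with ω_sun = 0: ω_ring/ω_arm = (N1+N3)/N3; set equal to 5/4  ⇒  N3/N1 = 1/(5/4 − 1) = 4
N3 = N1 + 2·N2  ⇒  N2/N1 = (N3/N1 − 1)/2 = (4 − 1)/2 = 3/2
smallest multiple with N1 ≥ 12 and N2 ≥ 10: k = 6  ⇒  N1 = 6·2 = 12, N2 = 6·3 = 18 (N1 ≤ 40, N2 ≤ 30, N2 ≠ N1 ✓), N3 = 12 + 2·18 = 48
check: (N1+N3)/N3 with N1 = 12, N3 = 48 gives 5/4; |achieved − target| = 0 ≤ 1/80 ✓

N1=12 N2=18 achieved=5/4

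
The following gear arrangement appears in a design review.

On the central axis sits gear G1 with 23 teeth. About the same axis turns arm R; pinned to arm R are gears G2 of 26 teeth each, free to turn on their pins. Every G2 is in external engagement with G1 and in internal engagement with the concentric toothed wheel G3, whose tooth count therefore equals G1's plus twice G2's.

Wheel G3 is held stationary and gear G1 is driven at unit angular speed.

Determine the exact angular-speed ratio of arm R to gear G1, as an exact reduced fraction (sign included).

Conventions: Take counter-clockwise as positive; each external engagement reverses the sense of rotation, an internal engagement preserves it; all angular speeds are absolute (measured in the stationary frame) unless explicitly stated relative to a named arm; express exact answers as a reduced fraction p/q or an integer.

23/98

recognized (axles ride arm R): planetary set, 23/26/75 teeth
ring teeth: 23 + 2·26 = 75
23(ω_sun−ω_arm) = −75(ω_ring−ω_arm),  ω_ring = 0, ω_sun = 1
23(1−ω_arm) = −75(0−ω_arm)  ⇒  98·ω_arm = 23  ⇒  ω_arm = 23/98
ω_out/ω_in = 23/98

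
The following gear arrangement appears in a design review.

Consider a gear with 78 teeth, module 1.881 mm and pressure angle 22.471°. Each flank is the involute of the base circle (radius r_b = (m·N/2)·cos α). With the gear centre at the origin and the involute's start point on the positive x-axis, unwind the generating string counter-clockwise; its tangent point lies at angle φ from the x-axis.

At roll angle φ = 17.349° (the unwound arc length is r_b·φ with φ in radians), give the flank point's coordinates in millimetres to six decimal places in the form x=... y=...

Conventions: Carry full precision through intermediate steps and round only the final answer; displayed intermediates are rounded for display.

x=70.825868 y=0.621594

single-mesh involute tooth geometry (78T wheel at module 1.881)
pitch radius r_p = m·N/2 = 1.881·78/2 = 73.359000
base radius r_b = r_p·cos α = 73.359000·cos 22.471° = 67.789079
roll angle φ = 17.349° = 0.30279717 rad
x = r_b·(cos φ + φ·sin φ) = 70.825868
y = r_b·(sin φ − φ·cos φ) = 0.621594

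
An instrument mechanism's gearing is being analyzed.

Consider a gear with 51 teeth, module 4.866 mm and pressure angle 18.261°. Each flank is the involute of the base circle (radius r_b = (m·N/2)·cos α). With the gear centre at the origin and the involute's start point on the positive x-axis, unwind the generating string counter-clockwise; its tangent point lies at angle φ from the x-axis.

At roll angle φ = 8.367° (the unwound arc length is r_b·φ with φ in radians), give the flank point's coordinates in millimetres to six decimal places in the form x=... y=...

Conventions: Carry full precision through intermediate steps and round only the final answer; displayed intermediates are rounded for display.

x=119.083785 y=0.122058

class = single-mesh tooth geometry [base-circle involute, m = 4.866, 51T]
pitch radius r_p = m·N/2 = 4.866·51/2 = 124.083000
base radius r_b = r_p·cos α = 124.083000·cos 18.261° = 117.834054
roll angle φ = 8.367° = 0.14603170 rad
x = r_b·(cos φ + φ·sin φ) = 119.083785
y = r_b·(sin φ − φ·cos φ) = 0.122058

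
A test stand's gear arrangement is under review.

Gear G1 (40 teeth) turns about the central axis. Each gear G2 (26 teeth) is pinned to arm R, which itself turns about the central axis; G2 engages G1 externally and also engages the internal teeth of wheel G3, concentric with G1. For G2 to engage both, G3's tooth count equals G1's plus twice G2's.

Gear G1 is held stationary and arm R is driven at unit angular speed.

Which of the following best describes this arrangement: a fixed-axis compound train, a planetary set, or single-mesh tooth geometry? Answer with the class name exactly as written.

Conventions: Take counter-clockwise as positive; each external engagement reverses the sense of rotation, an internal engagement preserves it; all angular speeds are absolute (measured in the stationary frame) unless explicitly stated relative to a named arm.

topology: planetary set — G1 40T / G2 26T / G3 92T, arm = carrier (Willis)
classification: planetary set

planetary set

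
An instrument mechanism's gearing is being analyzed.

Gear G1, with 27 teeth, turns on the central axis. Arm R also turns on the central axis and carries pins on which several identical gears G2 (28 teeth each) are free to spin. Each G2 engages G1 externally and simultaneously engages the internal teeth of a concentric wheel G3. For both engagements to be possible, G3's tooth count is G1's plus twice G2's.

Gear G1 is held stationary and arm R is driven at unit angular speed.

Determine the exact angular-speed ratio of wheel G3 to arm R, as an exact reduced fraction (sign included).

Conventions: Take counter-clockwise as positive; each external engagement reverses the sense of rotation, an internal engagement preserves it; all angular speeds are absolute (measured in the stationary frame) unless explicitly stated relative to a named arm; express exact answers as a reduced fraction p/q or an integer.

110/83

planetary set (27T centre, 28T on arm, 83T internal) — Willis relation
ring teeth: 27 + 2·28 = 83
27(ω_sun−ω_arm) = −83(ω_ring−ω_arm),  ω_sun = 0, ω_arm = 1
ω_ring = 1 − (27/83)(0−1) = 110/83
ω_out/ω_in = 110/83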